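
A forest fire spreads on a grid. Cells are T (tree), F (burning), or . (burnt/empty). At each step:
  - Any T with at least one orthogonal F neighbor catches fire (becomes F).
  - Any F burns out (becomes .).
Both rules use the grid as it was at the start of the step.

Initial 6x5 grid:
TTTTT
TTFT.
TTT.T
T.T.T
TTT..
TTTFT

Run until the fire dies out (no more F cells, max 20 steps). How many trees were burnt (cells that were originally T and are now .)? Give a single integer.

Answer: 20

Derivation:
Step 1: +6 fires, +2 burnt (F count now 6)
Step 2: +7 fires, +6 burnt (F count now 7)
Step 3: +5 fires, +7 burnt (F count now 5)
Step 4: +2 fires, +5 burnt (F count now 2)
Step 5: +0 fires, +2 burnt (F count now 0)
Fire out after step 5
Initially T: 22, now '.': 28
Total burnt (originally-T cells now '.'): 20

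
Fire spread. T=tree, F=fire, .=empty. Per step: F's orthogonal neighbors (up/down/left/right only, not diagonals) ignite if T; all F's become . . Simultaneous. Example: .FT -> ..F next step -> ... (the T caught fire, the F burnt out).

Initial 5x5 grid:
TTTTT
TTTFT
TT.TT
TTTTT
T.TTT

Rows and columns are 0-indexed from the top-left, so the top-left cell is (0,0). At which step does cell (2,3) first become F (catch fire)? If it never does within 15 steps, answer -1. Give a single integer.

Step 1: cell (2,3)='F' (+4 fires, +1 burnt)
  -> target ignites at step 1
Step 2: cell (2,3)='.' (+5 fires, +4 burnt)
Step 3: cell (2,3)='.' (+6 fires, +5 burnt)
Step 4: cell (2,3)='.' (+5 fires, +6 burnt)
Step 5: cell (2,3)='.' (+1 fires, +5 burnt)
Step 6: cell (2,3)='.' (+1 fires, +1 burnt)
Step 7: cell (2,3)='.' (+0 fires, +1 burnt)
  fire out at step 7

1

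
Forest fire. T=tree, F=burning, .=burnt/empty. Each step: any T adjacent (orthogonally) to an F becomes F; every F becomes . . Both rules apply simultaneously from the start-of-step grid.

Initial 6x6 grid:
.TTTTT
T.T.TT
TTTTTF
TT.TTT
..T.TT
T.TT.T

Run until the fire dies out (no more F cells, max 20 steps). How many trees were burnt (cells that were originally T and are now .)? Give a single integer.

Step 1: +3 fires, +1 burnt (F count now 3)
Step 2: +5 fires, +3 burnt (F count now 5)
Step 3: +5 fires, +5 burnt (F count now 5)
Step 4: +3 fires, +5 burnt (F count now 3)
Step 5: +3 fires, +3 burnt (F count now 3)
Step 6: +3 fires, +3 burnt (F count now 3)
Step 7: +0 fires, +3 burnt (F count now 0)
Fire out after step 7
Initially T: 26, now '.': 32
Total burnt (originally-T cells now '.'): 22

Answer: 22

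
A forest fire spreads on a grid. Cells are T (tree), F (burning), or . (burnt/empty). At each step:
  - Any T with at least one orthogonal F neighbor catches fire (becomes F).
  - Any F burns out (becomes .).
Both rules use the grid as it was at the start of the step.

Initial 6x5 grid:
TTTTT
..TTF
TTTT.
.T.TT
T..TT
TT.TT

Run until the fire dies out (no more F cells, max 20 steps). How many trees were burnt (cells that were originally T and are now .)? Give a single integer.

Step 1: +2 fires, +1 burnt (F count now 2)
Step 2: +3 fires, +2 burnt (F count now 3)
Step 3: +3 fires, +3 burnt (F count now 3)
Step 4: +4 fires, +3 burnt (F count now 4)
Step 5: +5 fires, +4 burnt (F count now 5)
Step 6: +1 fires, +5 burnt (F count now 1)
Step 7: +0 fires, +1 burnt (F count now 0)
Fire out after step 7
Initially T: 21, now '.': 27
Total burnt (originally-T cells now '.'): 18

Answer: 18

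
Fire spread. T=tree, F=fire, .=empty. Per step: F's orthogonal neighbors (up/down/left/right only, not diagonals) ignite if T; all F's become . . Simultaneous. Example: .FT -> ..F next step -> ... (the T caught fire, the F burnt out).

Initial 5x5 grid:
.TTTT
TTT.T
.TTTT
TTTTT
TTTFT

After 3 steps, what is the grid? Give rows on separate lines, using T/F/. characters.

Step 1: 3 trees catch fire, 1 burn out
  .TTTT
  TTT.T
  .TTTT
  TTTFT
  TTF.F
Step 2: 4 trees catch fire, 3 burn out
  .TTTT
  TTT.T
  .TTFT
  TTF.F
  TF...
Step 3: 4 trees catch fire, 4 burn out
  .TTTT
  TTT.T
  .TF.F
  TF...
  F....

.TTTT
TTT.T
.TF.F
TF...
F....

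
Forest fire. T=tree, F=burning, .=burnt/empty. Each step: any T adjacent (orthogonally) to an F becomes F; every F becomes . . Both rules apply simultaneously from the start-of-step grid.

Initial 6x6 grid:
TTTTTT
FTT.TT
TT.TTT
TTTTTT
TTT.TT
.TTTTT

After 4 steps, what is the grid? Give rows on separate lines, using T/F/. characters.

Step 1: 3 trees catch fire, 1 burn out
  FTTTTT
  .FT.TT
  FT.TTT
  TTTTTT
  TTT.TT
  .TTTTT
Step 2: 4 trees catch fire, 3 burn out
  .FTTTT
  ..F.TT
  .F.TTT
  FTTTTT
  TTT.TT
  .TTTTT
Step 3: 3 trees catch fire, 4 burn out
  ..FTTT
  ....TT
  ...TTT
  .FTTTT
  FTT.TT
  .TTTTT
Step 4: 3 trees catch fire, 3 burn out
  ...FTT
  ....TT
  ...TTT
  ..FTTT
  .FT.TT
  .TTTTT

...FTT
....TT
...TTT
..FTTT
.FT.TT
.TTTTT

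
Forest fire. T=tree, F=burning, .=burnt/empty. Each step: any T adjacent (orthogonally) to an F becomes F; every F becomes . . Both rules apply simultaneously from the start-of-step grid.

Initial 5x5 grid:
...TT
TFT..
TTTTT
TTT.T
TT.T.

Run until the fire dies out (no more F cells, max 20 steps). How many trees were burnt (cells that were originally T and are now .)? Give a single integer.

Step 1: +3 fires, +1 burnt (F count now 3)
Step 2: +3 fires, +3 burnt (F count now 3)
Step 3: +4 fires, +3 burnt (F count now 4)
Step 4: +2 fires, +4 burnt (F count now 2)
Step 5: +1 fires, +2 burnt (F count now 1)
Step 6: +0 fires, +1 burnt (F count now 0)
Fire out after step 6
Initially T: 16, now '.': 22
Total burnt (originally-T cells now '.'): 13

Answer: 13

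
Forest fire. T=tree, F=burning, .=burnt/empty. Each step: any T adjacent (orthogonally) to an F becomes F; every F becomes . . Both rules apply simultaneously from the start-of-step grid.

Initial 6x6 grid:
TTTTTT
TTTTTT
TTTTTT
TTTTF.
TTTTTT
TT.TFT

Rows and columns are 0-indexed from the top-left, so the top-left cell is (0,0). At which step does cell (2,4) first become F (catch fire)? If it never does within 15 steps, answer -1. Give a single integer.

Step 1: cell (2,4)='F' (+5 fires, +2 burnt)
  -> target ignites at step 1
Step 2: cell (2,4)='.' (+6 fires, +5 burnt)
Step 3: cell (2,4)='.' (+6 fires, +6 burnt)
Step 4: cell (2,4)='.' (+6 fires, +6 burnt)
Step 5: cell (2,4)='.' (+5 fires, +6 burnt)
Step 6: cell (2,4)='.' (+3 fires, +5 burnt)
Step 7: cell (2,4)='.' (+1 fires, +3 burnt)
Step 8: cell (2,4)='.' (+0 fires, +1 burnt)
  fire out at step 8

1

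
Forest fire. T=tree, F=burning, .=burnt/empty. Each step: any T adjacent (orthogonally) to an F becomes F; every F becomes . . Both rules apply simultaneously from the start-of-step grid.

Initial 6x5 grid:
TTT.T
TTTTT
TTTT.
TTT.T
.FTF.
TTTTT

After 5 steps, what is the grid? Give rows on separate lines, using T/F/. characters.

Step 1: 4 trees catch fire, 2 burn out
  TTT.T
  TTTTT
  TTTT.
  TFT.T
  ..F..
  TFTFT
Step 2: 6 trees catch fire, 4 burn out
  TTT.T
  TTTTT
  TFTT.
  F.F.T
  .....
  F.F.F
Step 3: 3 trees catch fire, 6 burn out
  TTT.T
  TFTTT
  F.FT.
  ....T
  .....
  .....
Step 4: 4 trees catch fire, 3 burn out
  TFT.T
  F.FTT
  ...F.
  ....T
  .....
  .....
Step 5: 3 trees catch fire, 4 burn out
  F.F.T
  ...FT
  .....
  ....T
  .....
  .....

F.F.T
...FT
.....
....T
.....
.....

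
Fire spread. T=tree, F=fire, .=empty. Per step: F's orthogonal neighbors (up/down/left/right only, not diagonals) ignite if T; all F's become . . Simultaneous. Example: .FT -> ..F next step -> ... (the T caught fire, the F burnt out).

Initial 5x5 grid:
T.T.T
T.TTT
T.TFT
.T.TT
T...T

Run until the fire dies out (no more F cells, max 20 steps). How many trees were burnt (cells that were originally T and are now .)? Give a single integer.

Step 1: +4 fires, +1 burnt (F count now 4)
Step 2: +3 fires, +4 burnt (F count now 3)
Step 3: +3 fires, +3 burnt (F count now 3)
Step 4: +0 fires, +3 burnt (F count now 0)
Fire out after step 4
Initially T: 15, now '.': 20
Total burnt (originally-T cells now '.'): 10

Answer: 10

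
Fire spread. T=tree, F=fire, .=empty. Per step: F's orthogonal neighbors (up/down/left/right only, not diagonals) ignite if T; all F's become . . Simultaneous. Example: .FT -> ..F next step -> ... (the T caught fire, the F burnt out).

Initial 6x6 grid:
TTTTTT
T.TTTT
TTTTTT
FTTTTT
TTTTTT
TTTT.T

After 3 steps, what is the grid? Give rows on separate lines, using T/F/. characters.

Step 1: 3 trees catch fire, 1 burn out
  TTTTTT
  T.TTTT
  FTTTTT
  .FTTTT
  FTTTTT
  TTTT.T
Step 2: 5 trees catch fire, 3 burn out
  TTTTTT
  F.TTTT
  .FTTTT
  ..FTTT
  .FTTTT
  FTTT.T
Step 3: 5 trees catch fire, 5 burn out
  FTTTTT
  ..TTTT
  ..FTTT
  ...FTT
  ..FTTT
  .FTT.T

FTTTTT
..TTTT
..FTTT
...FTT
..FTTT
.FTT.T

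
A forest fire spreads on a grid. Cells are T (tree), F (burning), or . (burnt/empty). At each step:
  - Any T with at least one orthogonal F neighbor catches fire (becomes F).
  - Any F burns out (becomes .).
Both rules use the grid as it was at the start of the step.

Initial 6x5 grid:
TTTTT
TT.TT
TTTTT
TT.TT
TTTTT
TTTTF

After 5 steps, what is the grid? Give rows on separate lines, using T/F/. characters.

Step 1: 2 trees catch fire, 1 burn out
  TTTTT
  TT.TT
  TTTTT
  TT.TT
  TTTTF
  TTTF.
Step 2: 3 trees catch fire, 2 burn out
  TTTTT
  TT.TT
  TTTTT
  TT.TF
  TTTF.
  TTF..
Step 3: 4 trees catch fire, 3 burn out
  TTTTT
  TT.TT
  TTTTF
  TT.F.
  TTF..
  TF...
Step 4: 4 trees catch fire, 4 burn out
  TTTTT
  TT.TF
  TTTF.
  TT...
  TF...
  F....
Step 5: 5 trees catch fire, 4 burn out
  TTTTF
  TT.F.
  TTF..
  TF...
  F....
  .....

TTTTF
TT.F.
TTF..
TF...
F....
.....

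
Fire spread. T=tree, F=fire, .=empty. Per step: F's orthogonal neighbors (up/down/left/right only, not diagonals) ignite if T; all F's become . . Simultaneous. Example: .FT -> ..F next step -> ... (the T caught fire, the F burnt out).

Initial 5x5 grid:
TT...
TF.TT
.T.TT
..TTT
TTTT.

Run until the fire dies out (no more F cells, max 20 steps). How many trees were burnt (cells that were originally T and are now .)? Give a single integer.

Answer: 4

Derivation:
Step 1: +3 fires, +1 burnt (F count now 3)
Step 2: +1 fires, +3 burnt (F count now 1)
Step 3: +0 fires, +1 burnt (F count now 0)
Fire out after step 3
Initially T: 15, now '.': 14
Total burnt (originally-T cells now '.'): 4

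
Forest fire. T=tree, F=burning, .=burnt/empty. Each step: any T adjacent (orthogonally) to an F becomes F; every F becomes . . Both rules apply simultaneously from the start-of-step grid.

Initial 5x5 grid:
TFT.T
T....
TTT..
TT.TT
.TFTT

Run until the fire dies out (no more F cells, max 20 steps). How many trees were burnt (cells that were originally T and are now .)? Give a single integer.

Step 1: +4 fires, +2 burnt (F count now 4)
Step 2: +4 fires, +4 burnt (F count now 4)
Step 3: +4 fires, +4 burnt (F count now 4)
Step 4: +1 fires, +4 burnt (F count now 1)
Step 5: +0 fires, +1 burnt (F count now 0)
Fire out after step 5
Initially T: 14, now '.': 24
Total burnt (originally-T cells now '.'): 13

Answer: 13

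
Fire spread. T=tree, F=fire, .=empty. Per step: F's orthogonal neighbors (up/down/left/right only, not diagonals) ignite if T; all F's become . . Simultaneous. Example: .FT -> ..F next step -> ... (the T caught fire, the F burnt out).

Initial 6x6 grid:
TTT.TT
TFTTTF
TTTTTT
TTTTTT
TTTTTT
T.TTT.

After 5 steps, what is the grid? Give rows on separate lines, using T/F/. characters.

Step 1: 7 trees catch fire, 2 burn out
  TFT.TF
  F.FTF.
  TFTTTF
  TTTTTT
  TTTTTT
  T.TTT.
Step 2: 9 trees catch fire, 7 burn out
  F.F.F.
  ...F..
  F.FTF.
  TFTTTF
  TTTTTT
  T.TTT.
Step 3: 6 trees catch fire, 9 burn out
  ......
  ......
  ...F..
  F.FTF.
  TFTTTF
  T.TTT.
Step 4: 4 trees catch fire, 6 burn out
  ......
  ......
  ......
  ...F..
  F.FTF.
  T.TTT.
Step 5: 4 trees catch fire, 4 burn out
  ......
  ......
  ......
  ......
  ...F..
  F.FTF.

......
......
......
......
...F..
F.FTF.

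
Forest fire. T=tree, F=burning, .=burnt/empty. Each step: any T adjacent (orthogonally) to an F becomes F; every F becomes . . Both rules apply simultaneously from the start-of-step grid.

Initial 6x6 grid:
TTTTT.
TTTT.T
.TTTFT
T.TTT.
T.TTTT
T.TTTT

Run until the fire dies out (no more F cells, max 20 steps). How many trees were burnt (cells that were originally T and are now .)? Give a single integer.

Step 1: +3 fires, +1 burnt (F count now 3)
Step 2: +5 fires, +3 burnt (F count now 5)
Step 3: +7 fires, +5 burnt (F count now 7)
Step 4: +6 fires, +7 burnt (F count now 6)
Step 5: +3 fires, +6 burnt (F count now 3)
Step 6: +1 fires, +3 burnt (F count now 1)
Step 7: +0 fires, +1 burnt (F count now 0)
Fire out after step 7
Initially T: 28, now '.': 33
Total burnt (originally-T cells now '.'): 25

Answer: 25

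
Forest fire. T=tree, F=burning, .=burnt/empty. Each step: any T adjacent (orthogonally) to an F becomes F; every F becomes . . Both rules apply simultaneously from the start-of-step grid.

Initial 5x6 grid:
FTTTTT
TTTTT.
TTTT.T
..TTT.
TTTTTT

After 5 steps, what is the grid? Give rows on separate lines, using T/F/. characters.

Step 1: 2 trees catch fire, 1 burn out
  .FTTTT
  FTTTT.
  TTTT.T
  ..TTT.
  TTTTTT
Step 2: 3 trees catch fire, 2 burn out
  ..FTTT
  .FTTT.
  FTTT.T
  ..TTT.
  TTTTTT
Step 3: 3 trees catch fire, 3 burn out
  ...FTT
  ..FTT.
  .FTT.T
  ..TTT.
  TTTTTT
Step 4: 3 trees catch fire, 3 burn out
  ....FT
  ...FT.
  ..FT.T
  ..TTT.
  TTTTTT
Step 5: 4 trees catch fire, 3 burn out
  .....F
  ....F.
  ...F.T
  ..FTT.
  TTTTTT

.....F
....F.
...F.T
..FTT.
TTTTTT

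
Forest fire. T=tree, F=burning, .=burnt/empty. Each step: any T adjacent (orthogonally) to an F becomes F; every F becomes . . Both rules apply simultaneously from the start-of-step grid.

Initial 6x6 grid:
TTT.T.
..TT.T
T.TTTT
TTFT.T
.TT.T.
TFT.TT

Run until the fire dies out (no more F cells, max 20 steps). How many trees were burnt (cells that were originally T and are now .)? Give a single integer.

Step 1: +7 fires, +2 burnt (F count now 7)
Step 2: +3 fires, +7 burnt (F count now 3)
Step 3: +4 fires, +3 burnt (F count now 4)
Step 4: +2 fires, +4 burnt (F count now 2)
Step 5: +3 fires, +2 burnt (F count now 3)
Step 6: +0 fires, +3 burnt (F count now 0)
Fire out after step 6
Initially T: 23, now '.': 32
Total burnt (originally-T cells now '.'): 19

Answer: 19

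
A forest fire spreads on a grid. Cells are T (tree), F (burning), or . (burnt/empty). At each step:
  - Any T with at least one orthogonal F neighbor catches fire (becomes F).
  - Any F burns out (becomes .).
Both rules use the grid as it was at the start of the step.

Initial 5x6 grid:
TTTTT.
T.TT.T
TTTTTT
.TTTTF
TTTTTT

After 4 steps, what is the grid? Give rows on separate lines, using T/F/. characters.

Step 1: 3 trees catch fire, 1 burn out
  TTTTT.
  T.TT.T
  TTTTTF
  .TTTF.
  TTTTTF
Step 2: 4 trees catch fire, 3 burn out
  TTTTT.
  T.TT.F
  TTTTF.
  .TTF..
  TTTTF.
Step 3: 3 trees catch fire, 4 burn out
  TTTTT.
  T.TT..
  TTTF..
  .TF...
  TTTF..
Step 4: 4 trees catch fire, 3 burn out
  TTTTT.
  T.TF..
  TTF...
  .F....
  TTF...

TTTTT.
T.TF..
TTF...
.F....
TTF...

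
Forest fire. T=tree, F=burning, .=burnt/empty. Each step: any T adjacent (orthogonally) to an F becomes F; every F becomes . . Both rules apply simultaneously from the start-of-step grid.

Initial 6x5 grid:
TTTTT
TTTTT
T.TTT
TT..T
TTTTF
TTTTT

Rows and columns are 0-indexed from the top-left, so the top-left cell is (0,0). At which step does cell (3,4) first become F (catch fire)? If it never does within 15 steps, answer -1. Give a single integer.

Step 1: cell (3,4)='F' (+3 fires, +1 burnt)
  -> target ignites at step 1
Step 2: cell (3,4)='.' (+3 fires, +3 burnt)
Step 3: cell (3,4)='.' (+4 fires, +3 burnt)
Step 4: cell (3,4)='.' (+6 fires, +4 burnt)
Step 5: cell (3,4)='.' (+4 fires, +6 burnt)
Step 6: cell (3,4)='.' (+3 fires, +4 burnt)
Step 7: cell (3,4)='.' (+2 fires, +3 burnt)
Step 8: cell (3,4)='.' (+1 fires, +2 burnt)
Step 9: cell (3,4)='.' (+0 fires, +1 burnt)
  fire out at step 9

1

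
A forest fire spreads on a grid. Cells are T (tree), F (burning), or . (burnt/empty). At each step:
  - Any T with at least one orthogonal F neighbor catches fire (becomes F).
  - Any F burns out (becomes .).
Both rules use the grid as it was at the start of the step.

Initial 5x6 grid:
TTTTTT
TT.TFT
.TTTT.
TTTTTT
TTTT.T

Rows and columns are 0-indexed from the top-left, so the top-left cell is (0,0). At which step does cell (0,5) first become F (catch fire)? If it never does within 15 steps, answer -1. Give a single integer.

Step 1: cell (0,5)='T' (+4 fires, +1 burnt)
Step 2: cell (0,5)='F' (+4 fires, +4 burnt)
  -> target ignites at step 2
Step 3: cell (0,5)='.' (+4 fires, +4 burnt)
Step 4: cell (0,5)='.' (+5 fires, +4 burnt)
Step 5: cell (0,5)='.' (+4 fires, +5 burnt)
Step 6: cell (0,5)='.' (+3 fires, +4 burnt)
Step 7: cell (0,5)='.' (+1 fires, +3 burnt)
Step 8: cell (0,5)='.' (+0 fires, +1 burnt)
  fire out at step 8

2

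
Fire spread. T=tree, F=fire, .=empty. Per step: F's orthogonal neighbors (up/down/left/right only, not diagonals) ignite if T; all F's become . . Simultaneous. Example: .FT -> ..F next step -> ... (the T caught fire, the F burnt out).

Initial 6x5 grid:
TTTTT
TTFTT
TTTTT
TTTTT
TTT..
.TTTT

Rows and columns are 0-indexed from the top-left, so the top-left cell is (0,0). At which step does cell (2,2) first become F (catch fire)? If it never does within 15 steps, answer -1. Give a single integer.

Step 1: cell (2,2)='F' (+4 fires, +1 burnt)
  -> target ignites at step 1
Step 2: cell (2,2)='.' (+7 fires, +4 burnt)
Step 3: cell (2,2)='.' (+7 fires, +7 burnt)
Step 4: cell (2,2)='.' (+4 fires, +7 burnt)
Step 5: cell (2,2)='.' (+3 fires, +4 burnt)
Step 6: cell (2,2)='.' (+1 fires, +3 burnt)
Step 7: cell (2,2)='.' (+0 fires, +1 burnt)
  fire out at step 7

1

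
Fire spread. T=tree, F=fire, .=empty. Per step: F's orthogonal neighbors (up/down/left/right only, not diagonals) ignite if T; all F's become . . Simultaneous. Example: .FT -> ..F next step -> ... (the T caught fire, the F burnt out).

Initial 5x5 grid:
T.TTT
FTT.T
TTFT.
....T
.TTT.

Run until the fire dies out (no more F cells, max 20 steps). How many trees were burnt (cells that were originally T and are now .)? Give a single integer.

Step 1: +6 fires, +2 burnt (F count now 6)
Step 2: +1 fires, +6 burnt (F count now 1)
Step 3: +1 fires, +1 burnt (F count now 1)
Step 4: +1 fires, +1 burnt (F count now 1)
Step 5: +1 fires, +1 burnt (F count now 1)
Step 6: +0 fires, +1 burnt (F count now 0)
Fire out after step 6
Initially T: 14, now '.': 21
Total burnt (originally-T cells now '.'): 10

Answer: 10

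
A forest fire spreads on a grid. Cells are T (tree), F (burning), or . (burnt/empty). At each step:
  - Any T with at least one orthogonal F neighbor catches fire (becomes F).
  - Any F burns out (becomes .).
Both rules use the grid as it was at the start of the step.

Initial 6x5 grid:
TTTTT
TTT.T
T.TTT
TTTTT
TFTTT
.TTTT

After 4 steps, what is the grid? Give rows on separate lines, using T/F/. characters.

Step 1: 4 trees catch fire, 1 burn out
  TTTTT
  TTT.T
  T.TTT
  TFTTT
  F.FTT
  .FTTT
Step 2: 4 trees catch fire, 4 burn out
  TTTTT
  TTT.T
  T.TTT
  F.FTT
  ...FT
  ..FTT
Step 3: 5 trees catch fire, 4 burn out
  TTTTT
  TTT.T
  F.FTT
  ...FT
  ....F
  ...FT
Step 4: 5 trees catch fire, 5 burn out
  TTTTT
  FTF.T
  ...FT
  ....F
  .....
  ....F

TTTTT
FTF.T
...FT
....F
.....
....F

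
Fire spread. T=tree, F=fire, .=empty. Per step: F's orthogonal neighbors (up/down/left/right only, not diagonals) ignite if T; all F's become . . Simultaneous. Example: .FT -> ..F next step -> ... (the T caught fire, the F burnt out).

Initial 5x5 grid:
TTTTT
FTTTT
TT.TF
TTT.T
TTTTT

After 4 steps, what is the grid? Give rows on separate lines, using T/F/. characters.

Step 1: 6 trees catch fire, 2 burn out
  FTTTT
  .FTTF
  FT.F.
  TTT.F
  TTTTT
Step 2: 7 trees catch fire, 6 burn out
  .FTTF
  ..FF.
  .F...
  FTT..
  TTTTF
Step 3: 5 trees catch fire, 7 burn out
  ..FF.
  .....
  .....
  .FT..
  FTTF.
Step 4: 3 trees catch fire, 5 burn out
  .....
  .....
  .....
  ..F..
  .FF..

.....
.....
.....
..F..
.FF..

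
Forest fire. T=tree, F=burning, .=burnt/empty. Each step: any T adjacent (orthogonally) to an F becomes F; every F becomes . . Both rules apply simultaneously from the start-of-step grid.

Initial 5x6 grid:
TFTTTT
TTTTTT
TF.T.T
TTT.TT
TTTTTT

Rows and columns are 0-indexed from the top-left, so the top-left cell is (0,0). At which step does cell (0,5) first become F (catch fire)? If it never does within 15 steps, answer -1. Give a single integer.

Step 1: cell (0,5)='T' (+5 fires, +2 burnt)
Step 2: cell (0,5)='T' (+6 fires, +5 burnt)
Step 3: cell (0,5)='T' (+4 fires, +6 burnt)
Step 4: cell (0,5)='F' (+4 fires, +4 burnt)
  -> target ignites at step 4
Step 5: cell (0,5)='.' (+2 fires, +4 burnt)
Step 6: cell (0,5)='.' (+3 fires, +2 burnt)
Step 7: cell (0,5)='.' (+1 fires, +3 burnt)
Step 8: cell (0,5)='.' (+0 fires, +1 burnt)
  fire out at step 8

4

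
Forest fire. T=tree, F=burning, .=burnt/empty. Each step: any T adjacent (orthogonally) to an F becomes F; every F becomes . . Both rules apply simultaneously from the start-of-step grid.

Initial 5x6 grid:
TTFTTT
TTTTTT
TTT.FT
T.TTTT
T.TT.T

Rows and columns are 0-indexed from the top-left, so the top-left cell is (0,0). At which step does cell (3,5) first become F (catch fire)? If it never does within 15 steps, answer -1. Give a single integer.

Step 1: cell (3,5)='T' (+6 fires, +2 burnt)
Step 2: cell (3,5)='F' (+8 fires, +6 burnt)
  -> target ignites at step 2
Step 3: cell (3,5)='.' (+6 fires, +8 burnt)
Step 4: cell (3,5)='.' (+2 fires, +6 burnt)
Step 5: cell (3,5)='.' (+1 fires, +2 burnt)
Step 6: cell (3,5)='.' (+1 fires, +1 burnt)
Step 7: cell (3,5)='.' (+0 fires, +1 burnt)
  fire out at step 7

2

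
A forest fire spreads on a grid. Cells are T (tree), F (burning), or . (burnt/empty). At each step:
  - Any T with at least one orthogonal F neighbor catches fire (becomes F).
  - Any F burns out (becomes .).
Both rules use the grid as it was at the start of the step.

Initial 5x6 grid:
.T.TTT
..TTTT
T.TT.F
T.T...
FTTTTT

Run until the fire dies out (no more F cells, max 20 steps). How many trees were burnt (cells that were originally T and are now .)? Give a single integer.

Step 1: +3 fires, +2 burnt (F count now 3)
Step 2: +4 fires, +3 burnt (F count now 4)
Step 3: +4 fires, +4 burnt (F count now 4)
Step 4: +5 fires, +4 burnt (F count now 5)
Step 5: +1 fires, +5 burnt (F count now 1)
Step 6: +0 fires, +1 burnt (F count now 0)
Fire out after step 6
Initially T: 18, now '.': 29
Total burnt (originally-T cells now '.'): 17

Answer: 17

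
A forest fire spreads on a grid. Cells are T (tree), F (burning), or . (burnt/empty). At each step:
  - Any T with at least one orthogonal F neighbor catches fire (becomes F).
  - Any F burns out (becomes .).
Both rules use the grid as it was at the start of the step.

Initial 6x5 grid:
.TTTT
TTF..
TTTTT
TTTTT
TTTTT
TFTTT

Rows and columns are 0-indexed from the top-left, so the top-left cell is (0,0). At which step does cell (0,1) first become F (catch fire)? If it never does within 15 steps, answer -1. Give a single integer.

Step 1: cell (0,1)='T' (+6 fires, +2 burnt)
Step 2: cell (0,1)='F' (+10 fires, +6 burnt)
  -> target ignites at step 2
Step 3: cell (0,1)='.' (+7 fires, +10 burnt)
Step 4: cell (0,1)='.' (+2 fires, +7 burnt)
Step 5: cell (0,1)='.' (+0 fires, +2 burnt)
  fire out at step 5

2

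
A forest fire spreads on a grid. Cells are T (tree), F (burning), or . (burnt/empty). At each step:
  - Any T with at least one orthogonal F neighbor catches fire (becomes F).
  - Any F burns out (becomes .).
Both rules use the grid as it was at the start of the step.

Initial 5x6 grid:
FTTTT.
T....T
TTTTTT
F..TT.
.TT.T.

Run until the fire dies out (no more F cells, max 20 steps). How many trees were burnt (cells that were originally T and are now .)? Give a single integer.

Answer: 15

Derivation:
Step 1: +3 fires, +2 burnt (F count now 3)
Step 2: +2 fires, +3 burnt (F count now 2)
Step 3: +2 fires, +2 burnt (F count now 2)
Step 4: +2 fires, +2 burnt (F count now 2)
Step 5: +2 fires, +2 burnt (F count now 2)
Step 6: +2 fires, +2 burnt (F count now 2)
Step 7: +2 fires, +2 burnt (F count now 2)
Step 8: +0 fires, +2 burnt (F count now 0)
Fire out after step 8
Initially T: 17, now '.': 28
Total burnt (originally-T cells now '.'): 15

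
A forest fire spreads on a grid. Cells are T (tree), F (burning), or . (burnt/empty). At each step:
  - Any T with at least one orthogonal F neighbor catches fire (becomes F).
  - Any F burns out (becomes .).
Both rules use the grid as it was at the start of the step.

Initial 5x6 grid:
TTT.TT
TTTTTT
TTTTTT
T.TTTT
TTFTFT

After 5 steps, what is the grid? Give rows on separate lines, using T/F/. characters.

Step 1: 5 trees catch fire, 2 burn out
  TTT.TT
  TTTTTT
  TTTTTT
  T.FTFT
  TF.F.F
Step 2: 5 trees catch fire, 5 burn out
  TTT.TT
  TTTTTT
  TTFTFT
  T..F.F
  F.....
Step 3: 6 trees catch fire, 5 burn out
  TTT.TT
  TTFTFT
  TF.F.F
  F.....
  ......
Step 4: 6 trees catch fire, 6 burn out
  TTF.FT
  TF.F.F
  F.....
  ......
  ......
Step 5: 3 trees catch fire, 6 burn out
  TF...F
  F.....
  ......
  ......
  ......

TF...F
F.....
......
......
......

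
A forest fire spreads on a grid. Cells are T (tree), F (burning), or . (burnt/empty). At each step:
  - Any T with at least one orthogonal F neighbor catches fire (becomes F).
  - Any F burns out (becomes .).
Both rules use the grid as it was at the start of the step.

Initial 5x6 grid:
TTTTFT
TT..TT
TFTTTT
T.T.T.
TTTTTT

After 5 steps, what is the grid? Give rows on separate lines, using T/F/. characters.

Step 1: 6 trees catch fire, 2 burn out
  TTTF.F
  TF..FT
  F.FTTT
  T.T.T.
  TTTTTT
Step 2: 8 trees catch fire, 6 burn out
  TFF...
  F....F
  ...FFT
  F.F.T.
  TTTTTT
Step 3: 5 trees catch fire, 8 burn out
  F.....
  ......
  .....F
  ....F.
  FTFTTT
Step 4: 3 trees catch fire, 5 burn out
  ......
  ......
  ......
  ......
  .F.FFT
Step 5: 1 trees catch fire, 3 burn out
  ......
  ......
  ......
  ......
  .....F

......
......
......
......
.....F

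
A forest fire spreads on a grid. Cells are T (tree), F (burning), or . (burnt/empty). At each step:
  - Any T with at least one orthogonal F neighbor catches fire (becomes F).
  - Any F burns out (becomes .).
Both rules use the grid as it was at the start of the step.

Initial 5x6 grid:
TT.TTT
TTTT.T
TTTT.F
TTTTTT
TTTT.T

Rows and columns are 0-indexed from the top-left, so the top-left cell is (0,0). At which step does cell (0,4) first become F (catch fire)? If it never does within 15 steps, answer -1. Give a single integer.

Step 1: cell (0,4)='T' (+2 fires, +1 burnt)
Step 2: cell (0,4)='T' (+3 fires, +2 burnt)
Step 3: cell (0,4)='F' (+2 fires, +3 burnt)
  -> target ignites at step 3
Step 4: cell (0,4)='.' (+4 fires, +2 burnt)
Step 5: cell (0,4)='.' (+4 fires, +4 burnt)
Step 6: cell (0,4)='.' (+4 fires, +4 burnt)
Step 7: cell (0,4)='.' (+3 fires, +4 burnt)
Step 8: cell (0,4)='.' (+2 fires, +3 burnt)
Step 9: cell (0,4)='.' (+1 fires, +2 burnt)
Step 10: cell (0,4)='.' (+0 fires, +1 burnt)
  fire out at step 10

3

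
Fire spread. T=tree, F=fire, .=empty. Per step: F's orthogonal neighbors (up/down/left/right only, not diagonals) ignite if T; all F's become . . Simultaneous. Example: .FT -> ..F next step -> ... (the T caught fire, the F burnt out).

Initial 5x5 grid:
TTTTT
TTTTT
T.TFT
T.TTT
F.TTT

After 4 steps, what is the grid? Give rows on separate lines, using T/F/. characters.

Step 1: 5 trees catch fire, 2 burn out
  TTTTT
  TTTFT
  T.F.F
  F.TFT
  ..TTT
Step 2: 7 trees catch fire, 5 burn out
  TTTFT
  TTF.F
  F....
  ..F.F
  ..TFT
Step 3: 6 trees catch fire, 7 burn out
  TTF.F
  FF...
  .....
  .....
  ..F.F
Step 4: 2 trees catch fire, 6 burn out
  FF...
  .....
  .....
  .....
  .....

FF...
.....
.....
.....
.....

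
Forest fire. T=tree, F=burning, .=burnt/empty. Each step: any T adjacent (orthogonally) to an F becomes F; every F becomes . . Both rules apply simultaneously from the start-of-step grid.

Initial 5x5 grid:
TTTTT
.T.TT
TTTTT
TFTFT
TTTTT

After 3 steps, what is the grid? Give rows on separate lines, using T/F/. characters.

Step 1: 7 trees catch fire, 2 burn out
  TTTTT
  .T.TT
  TFTFT
  F.F.F
  TFTFT
Step 2: 8 trees catch fire, 7 burn out
  TTTTT
  .F.FT
  F.F.F
  .....
  F.F.F
Step 3: 3 trees catch fire, 8 burn out
  TFTFT
  ....F
  .....
  .....
  .....

TFTFT
....F
.....
.....
.....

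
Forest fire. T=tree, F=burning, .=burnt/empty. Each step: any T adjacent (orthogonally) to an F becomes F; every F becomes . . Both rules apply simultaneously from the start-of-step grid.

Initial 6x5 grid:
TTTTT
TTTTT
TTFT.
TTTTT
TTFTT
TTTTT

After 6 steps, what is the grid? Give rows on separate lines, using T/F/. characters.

Step 1: 7 trees catch fire, 2 burn out
  TTTTT
  TTFTT
  TF.F.
  TTFTT
  TF.FT
  TTFTT
Step 2: 10 trees catch fire, 7 burn out
  TTFTT
  TF.FT
  F....
  TF.FT
  F...F
  TF.FT
Step 3: 8 trees catch fire, 10 burn out
  TF.FT
  F...F
  .....
  F...F
  .....
  F...F
Step 4: 2 trees catch fire, 8 burn out
  F...F
  .....
  .....
  .....
  .....
  .....
Step 5: 0 trees catch fire, 2 burn out
  .....
  .....
  .....
  .....
  .....
  .....
Step 6: 0 trees catch fire, 0 burn out
  .....
  .....
  .....
  .....
  .....
  .....

.....
.....
.....
.....
.....
.....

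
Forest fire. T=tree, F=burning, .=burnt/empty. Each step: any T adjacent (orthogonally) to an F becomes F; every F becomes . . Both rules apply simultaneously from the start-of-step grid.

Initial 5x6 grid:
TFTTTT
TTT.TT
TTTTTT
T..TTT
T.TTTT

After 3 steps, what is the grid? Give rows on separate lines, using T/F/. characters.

Step 1: 3 trees catch fire, 1 burn out
  F.FTTT
  TFT.TT
  TTTTTT
  T..TTT
  T.TTTT
Step 2: 4 trees catch fire, 3 burn out
  ...FTT
  F.F.TT
  TFTTTT
  T..TTT
  T.TTTT
Step 3: 3 trees catch fire, 4 burn out
  ....FT
  ....TT
  F.FTTT
  T..TTT
  T.TTTT

....FT
....TT
F.FTTT
T..TTT
T.TTTT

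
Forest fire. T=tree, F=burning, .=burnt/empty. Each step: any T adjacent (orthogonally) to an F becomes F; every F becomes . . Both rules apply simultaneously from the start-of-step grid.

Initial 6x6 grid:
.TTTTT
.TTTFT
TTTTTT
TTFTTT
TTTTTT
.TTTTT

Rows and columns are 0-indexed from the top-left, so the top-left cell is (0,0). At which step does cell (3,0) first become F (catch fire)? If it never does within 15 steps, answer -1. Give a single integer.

Step 1: cell (3,0)='T' (+8 fires, +2 burnt)
Step 2: cell (3,0)='F' (+11 fires, +8 burnt)
  -> target ignites at step 2
Step 3: cell (3,0)='.' (+8 fires, +11 burnt)
Step 4: cell (3,0)='.' (+3 fires, +8 burnt)
Step 5: cell (3,0)='.' (+1 fires, +3 burnt)
Step 6: cell (3,0)='.' (+0 fires, +1 burnt)
  fire out at step 6

2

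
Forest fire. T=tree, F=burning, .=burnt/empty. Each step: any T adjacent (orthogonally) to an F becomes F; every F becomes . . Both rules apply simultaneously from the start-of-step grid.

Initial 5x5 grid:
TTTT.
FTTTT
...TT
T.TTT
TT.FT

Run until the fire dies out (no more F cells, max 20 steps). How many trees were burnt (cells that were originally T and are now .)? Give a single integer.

Step 1: +4 fires, +2 burnt (F count now 4)
Step 2: +5 fires, +4 burnt (F count now 5)
Step 3: +3 fires, +5 burnt (F count now 3)
Step 4: +2 fires, +3 burnt (F count now 2)
Step 5: +0 fires, +2 burnt (F count now 0)
Fire out after step 5
Initially T: 17, now '.': 22
Total burnt (originally-T cells now '.'): 14

Answer: 14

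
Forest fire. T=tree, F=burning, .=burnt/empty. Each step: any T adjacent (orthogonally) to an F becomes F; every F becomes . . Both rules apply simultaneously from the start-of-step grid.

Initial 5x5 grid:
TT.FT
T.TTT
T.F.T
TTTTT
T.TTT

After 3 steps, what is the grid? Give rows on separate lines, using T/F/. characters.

Step 1: 4 trees catch fire, 2 burn out
  TT..F
  T.FFT
  T...T
  TTFTT
  T.TTT
Step 2: 4 trees catch fire, 4 burn out
  TT...
  T...F
  T...T
  TF.FT
  T.FTT
Step 3: 4 trees catch fire, 4 burn out
  TT...
  T....
  T...F
  F...F
  T..FT

TT...
T....
T...F
F...F
T..FT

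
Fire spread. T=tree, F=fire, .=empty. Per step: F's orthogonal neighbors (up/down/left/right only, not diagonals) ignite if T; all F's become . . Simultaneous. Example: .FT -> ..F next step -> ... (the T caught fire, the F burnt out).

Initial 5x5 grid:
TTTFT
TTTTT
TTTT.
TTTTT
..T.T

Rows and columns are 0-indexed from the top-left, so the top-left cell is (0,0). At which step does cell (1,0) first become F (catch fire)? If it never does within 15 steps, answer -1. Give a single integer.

Step 1: cell (1,0)='T' (+3 fires, +1 burnt)
Step 2: cell (1,0)='T' (+4 fires, +3 burnt)
Step 3: cell (1,0)='T' (+4 fires, +4 burnt)
Step 4: cell (1,0)='F' (+4 fires, +4 burnt)
  -> target ignites at step 4
Step 5: cell (1,0)='.' (+4 fires, +4 burnt)
Step 6: cell (1,0)='.' (+1 fires, +4 burnt)
Step 7: cell (1,0)='.' (+0 fires, +1 burnt)
  fire out at step 7

4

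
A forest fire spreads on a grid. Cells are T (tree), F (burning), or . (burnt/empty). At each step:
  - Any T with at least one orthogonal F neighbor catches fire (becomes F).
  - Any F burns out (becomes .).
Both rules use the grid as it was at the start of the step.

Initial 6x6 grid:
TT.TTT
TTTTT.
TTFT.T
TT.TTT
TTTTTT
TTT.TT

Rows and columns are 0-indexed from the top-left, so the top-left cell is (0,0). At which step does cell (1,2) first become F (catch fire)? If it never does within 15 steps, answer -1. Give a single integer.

Step 1: cell (1,2)='F' (+3 fires, +1 burnt)
  -> target ignites at step 1
Step 2: cell (1,2)='.' (+5 fires, +3 burnt)
Step 3: cell (1,2)='.' (+8 fires, +5 burnt)
Step 4: cell (1,2)='.' (+7 fires, +8 burnt)
Step 5: cell (1,2)='.' (+6 fires, +7 burnt)
Step 6: cell (1,2)='.' (+1 fires, +6 burnt)
Step 7: cell (1,2)='.' (+0 fires, +1 burnt)
  fire out at step 7

1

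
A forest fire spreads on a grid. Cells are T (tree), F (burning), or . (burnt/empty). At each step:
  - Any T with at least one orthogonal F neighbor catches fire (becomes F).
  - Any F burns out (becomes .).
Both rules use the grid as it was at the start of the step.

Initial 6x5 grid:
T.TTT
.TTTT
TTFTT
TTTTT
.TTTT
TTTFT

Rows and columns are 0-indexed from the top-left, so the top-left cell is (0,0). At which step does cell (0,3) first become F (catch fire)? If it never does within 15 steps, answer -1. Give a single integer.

Step 1: cell (0,3)='T' (+7 fires, +2 burnt)
Step 2: cell (0,3)='T' (+10 fires, +7 burnt)
Step 3: cell (0,3)='F' (+6 fires, +10 burnt)
  -> target ignites at step 3
Step 4: cell (0,3)='.' (+1 fires, +6 burnt)
Step 5: cell (0,3)='.' (+0 fires, +1 burnt)
  fire out at step 5

3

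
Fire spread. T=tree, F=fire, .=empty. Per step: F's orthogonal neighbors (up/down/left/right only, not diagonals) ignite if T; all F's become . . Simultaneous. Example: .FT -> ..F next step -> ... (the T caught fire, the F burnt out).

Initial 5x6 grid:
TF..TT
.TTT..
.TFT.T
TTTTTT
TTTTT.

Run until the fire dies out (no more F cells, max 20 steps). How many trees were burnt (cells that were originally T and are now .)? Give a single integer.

Answer: 18

Derivation:
Step 1: +6 fires, +2 burnt (F count now 6)
Step 2: +4 fires, +6 burnt (F count now 4)
Step 3: +4 fires, +4 burnt (F count now 4)
Step 4: +3 fires, +4 burnt (F count now 3)
Step 5: +1 fires, +3 burnt (F count now 1)
Step 6: +0 fires, +1 burnt (F count now 0)
Fire out after step 6
Initially T: 20, now '.': 28
Total burnt (originally-T cells now '.'): 18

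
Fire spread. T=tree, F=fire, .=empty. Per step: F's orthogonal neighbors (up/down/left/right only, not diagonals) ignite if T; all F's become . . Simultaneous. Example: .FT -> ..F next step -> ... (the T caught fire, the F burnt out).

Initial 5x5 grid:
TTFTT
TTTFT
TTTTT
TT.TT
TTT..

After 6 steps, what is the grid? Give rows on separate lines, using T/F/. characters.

Step 1: 5 trees catch fire, 2 burn out
  TF.FT
  TTF.F
  TTTFT
  TT.TT
  TTT..
Step 2: 6 trees catch fire, 5 burn out
  F...F
  TF...
  TTF.F
  TT.FT
  TTT..
Step 3: 3 trees catch fire, 6 burn out
  .....
  F....
  TF...
  TT..F
  TTT..
Step 4: 2 trees catch fire, 3 burn out
  .....
  .....
  F....
  TF...
  TTT..
Step 5: 2 trees catch fire, 2 burn out
  .....
  .....
  .....
  F....
  TFT..
Step 6: 2 trees catch fire, 2 burn out
  .....
  .....
  .....
  .....
  F.F..

.....
.....
.....
.....
F.F..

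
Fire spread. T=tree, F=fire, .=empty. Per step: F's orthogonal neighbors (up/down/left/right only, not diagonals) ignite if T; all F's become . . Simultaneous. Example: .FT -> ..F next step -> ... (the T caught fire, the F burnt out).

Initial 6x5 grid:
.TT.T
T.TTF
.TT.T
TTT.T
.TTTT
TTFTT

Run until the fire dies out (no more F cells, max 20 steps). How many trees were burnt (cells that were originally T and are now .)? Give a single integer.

Step 1: +6 fires, +2 burnt (F count now 6)
Step 2: +7 fires, +6 burnt (F count now 7)
Step 3: +4 fires, +7 burnt (F count now 4)
Step 4: +3 fires, +4 burnt (F count now 3)
Step 5: +0 fires, +3 burnt (F count now 0)
Fire out after step 5
Initially T: 21, now '.': 29
Total burnt (originally-T cells now '.'): 20

Answer: 20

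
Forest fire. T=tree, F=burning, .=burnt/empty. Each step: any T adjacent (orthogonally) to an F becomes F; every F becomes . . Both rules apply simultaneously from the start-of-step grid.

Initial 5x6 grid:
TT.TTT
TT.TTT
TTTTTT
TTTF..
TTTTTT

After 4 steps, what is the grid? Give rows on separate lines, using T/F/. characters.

Step 1: 3 trees catch fire, 1 burn out
  TT.TTT
  TT.TTT
  TTTFTT
  TTF...
  TTTFTT
Step 2: 6 trees catch fire, 3 burn out
  TT.TTT
  TT.FTT
  TTF.FT
  TF....
  TTF.FT
Step 3: 7 trees catch fire, 6 burn out
  TT.FTT
  TT..FT
  TF...F
  F.....
  TF...F
Step 4: 5 trees catch fire, 7 burn out
  TT..FT
  TF...F
  F.....
  ......
  F.....

TT..FT
TF...F
F.....
......
F.....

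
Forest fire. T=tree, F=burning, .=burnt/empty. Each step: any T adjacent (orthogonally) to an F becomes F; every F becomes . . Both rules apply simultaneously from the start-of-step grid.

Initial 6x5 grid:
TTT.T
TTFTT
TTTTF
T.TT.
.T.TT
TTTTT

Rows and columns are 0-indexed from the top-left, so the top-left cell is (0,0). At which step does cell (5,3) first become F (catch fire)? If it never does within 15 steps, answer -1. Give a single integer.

Step 1: cell (5,3)='T' (+6 fires, +2 burnt)
Step 2: cell (5,3)='T' (+6 fires, +6 burnt)
Step 3: cell (5,3)='T' (+3 fires, +6 burnt)
Step 4: cell (5,3)='F' (+3 fires, +3 burnt)
  -> target ignites at step 4
Step 5: cell (5,3)='.' (+2 fires, +3 burnt)
Step 6: cell (5,3)='.' (+1 fires, +2 burnt)
Step 7: cell (5,3)='.' (+2 fires, +1 burnt)
Step 8: cell (5,3)='.' (+0 fires, +2 burnt)
  fire out at step 8

4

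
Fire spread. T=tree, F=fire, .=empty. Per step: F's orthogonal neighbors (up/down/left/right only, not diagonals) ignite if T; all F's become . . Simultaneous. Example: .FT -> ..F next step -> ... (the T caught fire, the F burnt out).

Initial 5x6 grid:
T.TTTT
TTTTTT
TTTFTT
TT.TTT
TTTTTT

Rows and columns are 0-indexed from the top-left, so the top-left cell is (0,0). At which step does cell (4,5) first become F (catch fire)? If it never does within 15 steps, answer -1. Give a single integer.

Step 1: cell (4,5)='T' (+4 fires, +1 burnt)
Step 2: cell (4,5)='T' (+7 fires, +4 burnt)
Step 3: cell (4,5)='T' (+9 fires, +7 burnt)
Step 4: cell (4,5)='F' (+5 fires, +9 burnt)
  -> target ignites at step 4
Step 5: cell (4,5)='.' (+2 fires, +5 burnt)
Step 6: cell (4,5)='.' (+0 fires, +2 burnt)
  fire out at step 6

4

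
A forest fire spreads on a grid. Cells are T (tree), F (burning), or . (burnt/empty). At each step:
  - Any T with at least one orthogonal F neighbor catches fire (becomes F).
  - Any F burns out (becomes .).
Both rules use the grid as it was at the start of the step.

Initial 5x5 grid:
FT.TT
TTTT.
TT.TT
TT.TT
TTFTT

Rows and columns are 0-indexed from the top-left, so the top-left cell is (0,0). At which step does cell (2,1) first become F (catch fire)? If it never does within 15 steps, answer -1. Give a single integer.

Step 1: cell (2,1)='T' (+4 fires, +2 burnt)
Step 2: cell (2,1)='T' (+6 fires, +4 burnt)
Step 3: cell (2,1)='F' (+5 fires, +6 burnt)
  -> target ignites at step 3
Step 4: cell (2,1)='.' (+2 fires, +5 burnt)
Step 5: cell (2,1)='.' (+1 fires, +2 burnt)
Step 6: cell (2,1)='.' (+1 fires, +1 burnt)
Step 7: cell (2,1)='.' (+0 fires, +1 burnt)
  fire out at step 7

3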